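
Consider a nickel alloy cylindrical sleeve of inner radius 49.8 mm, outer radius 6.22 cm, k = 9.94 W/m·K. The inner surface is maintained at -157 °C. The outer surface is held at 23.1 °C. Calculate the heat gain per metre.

Q' = 2πk·ΔT/ln(r₂/r₁) = 2π × 9.94 × 180.1 / ln(0.0622/0.0498) = 50600 W/m

Q' = 50.6 kW/m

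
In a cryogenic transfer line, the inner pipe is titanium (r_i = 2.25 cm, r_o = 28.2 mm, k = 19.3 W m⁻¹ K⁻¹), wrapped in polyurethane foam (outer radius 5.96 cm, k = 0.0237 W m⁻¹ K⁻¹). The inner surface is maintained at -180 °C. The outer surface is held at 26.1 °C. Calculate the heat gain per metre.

Q' = 41.0 W/m

Series thermal resistances, inner to outer:
  R'_titanium = ln(0.0282/0.0225)/(2πk) = 0.2258/(2π·19.3) = 0.001862 m·K/W
  R'_polyurethane foam = ln(0.0596/0.0282)/(2πk) = 0.7483/(2π·0.0237) = 5.025 m·K/W
ΣR = 0.001862 + 5.025 = 5.027 m·K/W
Q' = ΔT/ΣR = (-180 °C − 26.1 °C)/5.027 = -41.0 W/m
(Negative Q' ⇒ heat flows inward; heat gain = 41.0 W/m.)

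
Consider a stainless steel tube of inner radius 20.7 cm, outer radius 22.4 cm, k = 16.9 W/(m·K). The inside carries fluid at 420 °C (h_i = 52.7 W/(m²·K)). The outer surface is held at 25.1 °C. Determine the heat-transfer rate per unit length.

Q' = 25.8 kW/m

Treat each layer as a resistance in series:
  R'_conv,in = 1/(2πr h) = 1/(2π·0.207·52.7) = 0.01459 m·K/W
  R'_stainless steel = ln(0.224/0.207)/(2πk) = 0.07893/(2π·16.9) = 7.433×10^-4 m·K/W
ΣR = 0.01459 + 7.433×10^-4 = 0.01533 m·K/W
Q' = ΔT/ΣR = (420 °C − 25.1 °C)/0.01533 = 25800 W/m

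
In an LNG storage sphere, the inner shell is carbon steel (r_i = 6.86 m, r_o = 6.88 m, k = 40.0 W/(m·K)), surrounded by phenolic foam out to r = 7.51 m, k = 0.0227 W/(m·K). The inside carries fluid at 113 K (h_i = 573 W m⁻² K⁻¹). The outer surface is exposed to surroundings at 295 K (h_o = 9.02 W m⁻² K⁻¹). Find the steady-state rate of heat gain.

Q = 4.24 kW

Treat each layer as a resistance in series:
  R_conv,in = 1/(4πr²h) = 1/(4π·6.86²·573) = 2.951×10^-6 K/W
  R_carbon steel = (1/6.86 − 1/6.88)/(4πk) = 4.238×10^-4/(4π·40.0) = 8.430×10^-7 K/W
  R_phenolic foam = (1/6.88 − 1/7.51)/(4πk) = 0.01219/(4π·0.0227) = 0.04274 K/W
  R_conv,out = 1/(4πr²h) = 1/(4π·7.51²·9.02) = 1.564×10^-4 K/W
ΣR = 2.951×10^-6 + 8.430×10^-7 + 0.04274 + 1.564×10^-4 = 0.04290 K/W
Q = ΔT/ΣR = (113 K − 295 K)/0.04290 = -4240 W
(Negative Q ⇒ heat flows inward; heat gain = 4240 W.)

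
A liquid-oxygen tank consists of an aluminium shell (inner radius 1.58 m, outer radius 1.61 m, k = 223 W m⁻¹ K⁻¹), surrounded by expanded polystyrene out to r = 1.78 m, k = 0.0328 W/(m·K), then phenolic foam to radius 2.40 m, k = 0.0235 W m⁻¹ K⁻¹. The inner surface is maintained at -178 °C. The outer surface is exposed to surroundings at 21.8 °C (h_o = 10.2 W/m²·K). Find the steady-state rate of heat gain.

Series thermal resistances, inner to outer:
  R_aluminium = (1/1.58 − 1/1.61)/(4πk) = 0.01179/(4π·223) = 4.208×10^-6 K/W
  R_expanded polystyrene = (1/1.61 − 1/1.78)/(4πk) = 0.05932/(4π·0.0328) = 0.1439 K/W
  R_phenolic foam = (1/1.78 − 1/2.40)/(4πk) = 0.1451/(4π·0.0235) = 0.4915 K/W
  R_conv,out = 1/(4πr²h) = 1/(4π·2.40²·10.2) = 0.001354 K/W
ΣR = 4.208×10^-6 + 0.1439 + 0.4915 + 0.001354 = 0.6368 K/W
Q = ΔT/ΣR = (-178 °C − 21.8 °C)/0.6368 = -314 W
(Negative Q ⇒ heat flows inward; heat gain = 314 W.)

Q = 314 W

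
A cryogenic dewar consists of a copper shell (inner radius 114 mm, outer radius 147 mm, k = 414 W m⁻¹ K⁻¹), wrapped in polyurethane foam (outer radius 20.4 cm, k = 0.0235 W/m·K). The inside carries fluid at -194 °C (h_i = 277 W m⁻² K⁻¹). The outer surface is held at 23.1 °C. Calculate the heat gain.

Resistance network (inner→outer):
  R_conv,in = 1/(4πr²h) = 1/(4π·0.114²·277) = 0.02211 K/W
  R_copper = (1/0.114 − 1/0.147)/(4πk) = 1.969/(4π·414) = 3.785×10^-4 K/W
  R_polyurethane foam = (1/0.147 − 1/0.204)/(4πk) = 1.901/(4π·0.0235) = 6.436 K/W
ΣR = 0.02211 + 3.785×10^-4 + 6.436 = 6.458 K/W
Q = ΔT/ΣR = (-194 °C − 23.1 °C)/6.458 = -33.6 W
(Negative Q ⇒ heat flows inward; heat gain = 33.6 W.)

Q = 33.6 W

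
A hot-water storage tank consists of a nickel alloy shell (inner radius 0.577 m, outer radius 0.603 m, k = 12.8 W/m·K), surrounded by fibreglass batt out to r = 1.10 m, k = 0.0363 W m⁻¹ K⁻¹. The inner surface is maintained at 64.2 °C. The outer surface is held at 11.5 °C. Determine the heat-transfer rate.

Q = 32.1 W

Resistance network (inner→outer):
  R_nickel alloy = (1/0.577 − 1/0.603)/(4πk) = 0.07473/(4π·12.8) = 4.646×10^-4 K/W
  R_fibreglass batt = (1/0.603 − 1/1.10)/(4πk) = 0.7493/(4π·0.0363) = 1.643 K/W
ΣR = 4.646×10^-4 + 1.643 = 1.643 K/W
Q = ΔT/ΣR = (64.2 °C − 11.5 °C)/1.643 = 32.1 W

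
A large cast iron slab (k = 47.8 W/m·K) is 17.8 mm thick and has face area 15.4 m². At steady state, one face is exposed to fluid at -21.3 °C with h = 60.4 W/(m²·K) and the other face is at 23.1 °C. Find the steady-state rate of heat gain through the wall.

Series thermal resistances, inner to outer:
  R_conv,in = 1/(hA) = 1/(60.4·15.4) = 0.001075 K/W
  R_cast iron = L/(kA) = 0.0178/(47.8·15.4) = 2.418×10^-5 K/W
ΣR = 0.001075 + 2.418×10^-5 = 0.001099 K/W
Q = ΔT/ΣR = (-21.3 °C − 23.1 °C)/0.001099 = -40400 W
(Negative Q ⇒ heat flows inward; heat gain = 40400 W.)

Q = 40.4 kW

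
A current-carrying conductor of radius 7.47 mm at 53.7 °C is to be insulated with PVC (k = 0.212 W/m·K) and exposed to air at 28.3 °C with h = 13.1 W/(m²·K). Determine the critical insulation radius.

r_cr = 1.62 cm

For a cylinder, r_cr = k_ins/h = 0.212/13.1 = 0.0162 m = 1.62 cm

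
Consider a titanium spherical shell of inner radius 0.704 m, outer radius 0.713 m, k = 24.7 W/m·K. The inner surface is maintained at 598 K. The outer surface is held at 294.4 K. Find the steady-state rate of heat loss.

Q = 4πk·ΔT/(1/r₁ − 1/r₂) = 4π × 24.7 × 303.6 / (1/0.704 − 1/0.713) = 5.26×10^6 W

Q = 5.26×10^6 W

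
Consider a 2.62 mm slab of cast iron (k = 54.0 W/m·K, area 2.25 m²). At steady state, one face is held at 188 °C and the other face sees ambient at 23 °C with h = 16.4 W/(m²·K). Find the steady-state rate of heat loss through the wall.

Q = 6080 W

Resistance network (inner→outer):
  R_cast iron = L/(kA) = 0.00262/(54.0·2.25) = 2.156×10^-5 K/W
  R_conv,out = 1/(hA) = 1/(16.4·2.25) = 0.02710 K/W
ΣR = 2.156×10^-5 + 0.02710 = 0.02712 K/W
Q = ΔT/ΣR = (188 °C − 23 °C)/0.02712 = 6080 W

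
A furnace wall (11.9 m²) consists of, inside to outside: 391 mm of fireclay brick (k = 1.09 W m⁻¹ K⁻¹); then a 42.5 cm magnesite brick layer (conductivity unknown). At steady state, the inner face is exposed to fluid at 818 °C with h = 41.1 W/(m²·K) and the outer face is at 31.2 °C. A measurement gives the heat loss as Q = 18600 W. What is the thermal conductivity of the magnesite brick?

ΣR = ΔT/Q = |818 − 31.2|/18600 = 0.04230 K/W
Known resistances:
  R_conv,in = 1/(hA) = 1/(41.1·11.9) = 0.002045 K/W
  R_fireclay brick = L/(kA) = 0.391/(1.09·11.9) = 0.03014 K/W
R_magnesite brick = ΣR − ΣR_known = 0.04230 − 0.03218 = 0.01012 K/W
L/(kA) = 0.01012 ⇒ k = 0.425/(0.01012·11.9) = 3.53 W/m·K

k = 3.53 W/m·K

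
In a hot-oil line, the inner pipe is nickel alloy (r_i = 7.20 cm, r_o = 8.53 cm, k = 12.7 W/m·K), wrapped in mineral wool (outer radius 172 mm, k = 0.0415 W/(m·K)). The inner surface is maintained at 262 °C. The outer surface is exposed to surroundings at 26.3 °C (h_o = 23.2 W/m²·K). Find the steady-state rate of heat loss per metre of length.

Q' = 86.3 W/m

Resistance network (inner→outer):
  R'_nickel alloy = ln(0.0853/0.0720)/(2πk) = 0.1695/(2π·12.7) = 0.002124 m·K/W
  R'_mineral wool = ln(0.172/0.0853)/(2πk) = 0.7013/(2π·0.0415) = 2.690 m·K/W
  R'_conv,out = 1/(2πr h) = 1/(2π·0.172·23.2) = 0.03988 m·K/W
ΣR = 0.002124 + 2.690 + 0.03988 = 2.732 m·K/W
Q' = ΔT/ΣR = (262 °C − 26.3 °C)/2.732 = 86.3 W/m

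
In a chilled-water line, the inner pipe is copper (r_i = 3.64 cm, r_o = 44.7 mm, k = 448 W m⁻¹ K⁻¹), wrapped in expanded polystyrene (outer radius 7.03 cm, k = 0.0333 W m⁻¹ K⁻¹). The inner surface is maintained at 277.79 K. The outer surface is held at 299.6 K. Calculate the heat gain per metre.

Treat each layer as a resistance in series:
  R'_copper = ln(0.0447/0.0364)/(2πk) = 0.2054/(2π·448) = 7.297×10^-5 m·K/W
  R'_expanded polystyrene = ln(0.0703/0.0447)/(2πk) = 0.4528/(2π·0.0333) = 2.164 m·K/W
ΣR = 7.297×10^-5 + 2.164 = 2.164 m·K/W
Q' = ΔT/ΣR = (277.79 K − 299.6 K)/2.164 = -10.1 W/m
(Negative Q' ⇒ heat flows inward; heat gain = 10.1 W/m.)

Q' = 10.1 W/m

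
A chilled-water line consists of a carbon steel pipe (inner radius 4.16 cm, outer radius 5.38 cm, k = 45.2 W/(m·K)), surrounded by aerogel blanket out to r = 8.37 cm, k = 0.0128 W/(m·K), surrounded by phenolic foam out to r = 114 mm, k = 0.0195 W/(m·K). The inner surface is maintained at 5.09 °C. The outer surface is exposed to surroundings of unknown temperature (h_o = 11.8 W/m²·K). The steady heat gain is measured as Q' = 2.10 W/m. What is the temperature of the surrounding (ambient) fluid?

Series resistances:
  R'_carbon steel = ln(0.0538/0.0416)/(2πk) = 0.2572/(2π·45.2) = 9.055×10^-4 m·K/W
  R'_aerogel blanket = ln(0.0837/0.0538)/(2πk) = 0.4420/(2π·0.0128) = 5.495 m·K/W
  R'_phenolic foam = ln(0.114/0.0837)/(2πk) = 0.3090/(2π·0.0195) = 2.522 m·K/W
  R'_conv,out = 1/(2πr h) = 1/(2π·0.114·11.8) = 0.1183 m·K/W
ΣR = 8.136 m·K/W
ΔT = Q'·ΣR = 2.10 × 8.136 = 17.09 K
Heat flows inward, so T_out = T_in + ΔT = 5.09 + 17.09 = 22.2 °C

T_out = 22.2 °C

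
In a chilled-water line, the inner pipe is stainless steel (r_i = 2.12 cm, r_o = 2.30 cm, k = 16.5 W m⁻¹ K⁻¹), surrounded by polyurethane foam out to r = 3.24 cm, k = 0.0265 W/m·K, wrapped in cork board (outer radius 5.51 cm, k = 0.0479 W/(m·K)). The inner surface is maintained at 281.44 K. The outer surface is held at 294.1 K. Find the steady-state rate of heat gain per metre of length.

Q' = 3.31 W/m

Series thermal resistances, inner to outer:
  R'_stainless steel = ln(0.0230/0.0212)/(2πk) = 0.08149/(2π·16.5) = 7.861×10^-4 m·K/W
  R'_polyurethane foam = ln(0.0324/0.0230)/(2πk) = 0.3427/(2π·0.0265) = 2.058 m·K/W
  R'_cork board = ln(0.0551/0.0324)/(2πk) = 0.5310/(2π·0.0479) = 1.764 m·K/W
ΣR = 7.861×10^-4 + 2.058 + 1.764 = 3.823 m·K/W
Q' = ΔT/ΣR = (281.44 K − 294.1 K)/3.823 = -3.31 W/m
(Negative Q' ⇒ heat flows inward; heat gain = 3.31 W/m.)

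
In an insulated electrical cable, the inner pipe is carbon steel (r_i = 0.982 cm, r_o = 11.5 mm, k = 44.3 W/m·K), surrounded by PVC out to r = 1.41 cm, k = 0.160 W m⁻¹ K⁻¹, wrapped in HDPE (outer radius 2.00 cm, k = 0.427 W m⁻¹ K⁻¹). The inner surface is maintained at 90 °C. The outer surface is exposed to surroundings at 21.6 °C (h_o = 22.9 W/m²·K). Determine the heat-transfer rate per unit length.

Treat each layer as a resistance in series:
  R'_carbon steel = ln(0.0115/0.00982)/(2πk) = 0.1579/(2π·44.3) = 5.674×10^-4 m·K/W
  R'_PVC = ln(0.0141/0.0115)/(2πk) = 0.2038/(2π·0.160) = 0.2028 m·K/W
  R'_HDPE = ln(0.0200/0.0141)/(2πk) = 0.3496/(2π·0.427) = 0.1303 m·K/W
  R'_conv,out = 1/(2πr h) = 1/(2π·0.0200·22.9) = 0.3475 m·K/W
ΣR = 5.674×10^-4 + 0.2028 + 0.1303 + 0.3475 = 0.6812 m·K/W
Q' = ΔT/ΣR = (90 °C − 21.6 °C)/0.6812 = 100 W/m

Q' = 100 W/m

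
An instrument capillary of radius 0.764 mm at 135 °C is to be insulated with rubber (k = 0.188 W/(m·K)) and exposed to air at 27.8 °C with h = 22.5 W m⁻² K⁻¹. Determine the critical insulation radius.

r_cr = 0.836 cm

For a cylinder, r_cr = k_ins/h = 0.188/22.5 = 0.00836 m = 0.836 cm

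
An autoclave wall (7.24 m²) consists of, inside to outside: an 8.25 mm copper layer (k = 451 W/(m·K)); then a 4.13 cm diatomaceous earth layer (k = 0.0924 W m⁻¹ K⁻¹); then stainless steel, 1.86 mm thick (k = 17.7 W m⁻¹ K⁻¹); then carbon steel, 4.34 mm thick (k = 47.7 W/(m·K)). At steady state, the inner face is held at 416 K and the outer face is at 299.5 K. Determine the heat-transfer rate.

Treat each layer as a resistance in series:
  R_copper = L/(kA) = 0.00825/(451·7.24) = 2.527×10^-6 K/W
  R_diatomaceous earth = L/(kA) = 0.0413/(0.0924·7.24) = 0.06174 K/W
  R_stainless steel = L/(kA) = 0.00186/(17.7·7.24) = 1.451×10^-5 K/W
  R_carbon steel = L/(kA) = 0.00434/(47.7·7.24) = 1.257×10^-5 K/W
ΣR = 2.527×10^-6 + 0.06174 + 1.451×10^-5 + 1.257×10^-5 = 0.06177 K/W
Q = ΔT/ΣR = (416 K − 299.5 K)/0.06177 = 1890 W

Q = 1890 W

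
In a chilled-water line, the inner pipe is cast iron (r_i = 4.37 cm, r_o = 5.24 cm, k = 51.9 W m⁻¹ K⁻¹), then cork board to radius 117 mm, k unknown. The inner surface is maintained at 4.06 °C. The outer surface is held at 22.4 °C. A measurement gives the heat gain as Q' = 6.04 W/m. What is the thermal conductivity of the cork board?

ΣR = ΔT/Q' = |4.06 − 22.4|/6.04 = 3.036 m·K/W
Known resistances:
  R'_cast iron = ln(0.0524/0.0437)/(2πk) = 0.1816/(2π·51.9) = 5.568×10^-4 m·K/W
R_cork board = ΣR − ΣR_known = 3.036 − 5.568×10^-4 = 3.035 m·K/W
ln(r₂/r₁)/(2πk) = 3.035 ⇒ k = 0.8033/(2π·3.035) = 0.0421 W/m·K

k = 0.0421 W/m·K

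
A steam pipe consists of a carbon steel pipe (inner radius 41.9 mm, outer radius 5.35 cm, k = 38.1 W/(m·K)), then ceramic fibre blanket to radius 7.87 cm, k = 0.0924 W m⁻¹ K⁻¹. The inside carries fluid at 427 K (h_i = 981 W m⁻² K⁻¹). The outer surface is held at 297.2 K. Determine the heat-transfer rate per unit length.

Q' = 194 W/m

Resistance network (inner→outer):
  R'_conv,in = 1/(2πr h) = 1/(2π·0.0419·981) = 0.003872 m·K/W
  R'_carbon steel = ln(0.0535/0.0419)/(2πk) = 0.2444/(2π·38.1) = 0.001021 m·K/W
  R'_ceramic fibre blanket = ln(0.0787/0.0535)/(2πk) = 0.3860/(2π·0.0924) = 0.6648 m·K/W
ΣR = 0.003872 + 0.001021 + 0.6648 = 0.6697 m·K/W
Q' = ΔT/ΣR = (427 K − 297.2 K)/0.6697 = 194 W/m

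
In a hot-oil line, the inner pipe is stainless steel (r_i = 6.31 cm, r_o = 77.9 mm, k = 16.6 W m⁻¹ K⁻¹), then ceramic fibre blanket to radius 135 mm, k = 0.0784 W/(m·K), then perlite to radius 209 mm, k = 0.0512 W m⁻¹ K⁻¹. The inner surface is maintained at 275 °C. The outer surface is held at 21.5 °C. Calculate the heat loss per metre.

Q' = 102 W/m

Treat each layer as a resistance in series:
  R'_stainless steel = ln(0.0779/0.0631)/(2πk) = 0.2107/(2π·16.6) = 0.002020 m·K/W
  R'_ceramic fibre blanket = ln(0.135/0.0779)/(2πk) = 0.5498/(2π·0.0784) = 1.116 m·K/W
  R'_perlite = ln(0.209/0.135)/(2πk) = 0.4371/(2π·0.0512) = 1.359 m·K/W
ΣR = 0.002020 + 1.116 + 1.359 = 2.477 m·K/W
Q' = ΔT/ΣR = (275 °C − 21.5 °C)/2.477 = 102 W/m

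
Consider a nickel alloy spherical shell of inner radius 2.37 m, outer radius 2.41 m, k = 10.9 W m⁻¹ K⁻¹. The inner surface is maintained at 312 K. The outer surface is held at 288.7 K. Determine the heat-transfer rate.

Q = 4πk·ΔT/(1/r₁ − 1/r₂) = 4π × 10.9 × 23.3 / (1/2.37 − 1/2.41) = 4.56×10^5 W

Q = 4.56×10^5 W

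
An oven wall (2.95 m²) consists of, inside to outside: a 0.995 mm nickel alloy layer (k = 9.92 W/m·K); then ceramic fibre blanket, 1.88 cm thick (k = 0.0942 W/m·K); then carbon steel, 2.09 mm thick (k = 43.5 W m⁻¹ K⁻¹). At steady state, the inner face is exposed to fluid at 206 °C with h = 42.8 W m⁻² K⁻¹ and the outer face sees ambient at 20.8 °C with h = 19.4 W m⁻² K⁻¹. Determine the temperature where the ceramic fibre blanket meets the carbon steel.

Treat each layer as a resistance in series:
  R_conv,in = 1/(hA) = 1/(42.8·2.95) = 0.007920 K/W
  R_nickel alloy = L/(kA) = 9.95×10^-4/(9.92·2.95) = 3.400×10^-5 K/W
  R_ceramic fibre blanket = L/(kA) = 0.0188/(0.0942·2.95) = 0.06765 K/W
  R_carbon steel = L/(kA) = 0.00209/(43.5·2.95) = 1.629×10^-5 K/W
  R_conv,out = 1/(hA) = 1/(19.4·2.95) = 0.01747 K/W
ΣR = 0.007920 + 3.400×10^-5 + 0.06765 + 1.629×10^-5 + 0.01747 = 0.09309 K/W
Q = ΔT/ΣR = (206 °C − 20.8 °C)/0.09309 = 1989 W
From the inner boundary to the ceramic fibre blanket/carbon steel interface, ΣR_partial = 0.07560 K/W.
T_interface = T_in − Q·ΣR_partial = 206 °C − (1989)(0.07560) = 55.6 °C

T = 55.6 °C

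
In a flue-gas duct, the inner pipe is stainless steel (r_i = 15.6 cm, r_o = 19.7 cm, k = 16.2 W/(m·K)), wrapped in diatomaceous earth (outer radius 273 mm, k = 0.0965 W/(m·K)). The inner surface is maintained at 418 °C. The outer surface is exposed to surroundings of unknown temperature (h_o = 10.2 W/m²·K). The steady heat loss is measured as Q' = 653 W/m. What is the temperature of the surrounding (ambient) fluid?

Sum the resistances:
  R'_stainless steel = ln(0.197/0.156)/(2πk) = 0.2333/(2π·16.2) = 0.002292 m·K/W
  R'_diatomaceous earth = ln(0.273/0.197)/(2πk) = 0.3263/(2π·0.0965) = 0.5381 m·K/W
  R'_conv,out = 1/(2πr h) = 1/(2π·0.273·10.2) = 0.05716 m·K/W
ΣR = 0.5976 m·K/W
ΔT = Q'·ΣR = 653 × 0.5976 = 390.2 K
Heat flows outward, so T_out = T_in − ΔT = 418 − 390.2 = 27.8 °C

T_out = 27.8 °C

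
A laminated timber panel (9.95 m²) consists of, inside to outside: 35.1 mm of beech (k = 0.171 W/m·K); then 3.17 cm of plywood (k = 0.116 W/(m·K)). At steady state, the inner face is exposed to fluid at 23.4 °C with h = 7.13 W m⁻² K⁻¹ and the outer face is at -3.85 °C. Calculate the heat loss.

Resistance network (inner→outer):
  R_conv,in = 1/(hA) = 1/(7.13·9.95) = 0.01410 K/W
  R_beech = L/(kA) = 0.0351/(0.171·9.95) = 0.02063 K/W
  R_plywood = L/(kA) = 0.0317/(0.116·9.95) = 0.02746 K/W
ΣR = 0.01410 + 0.02063 + 0.02746 = 0.06219 K/W
Q = ΔT/ΣR = (23.4 °C − -3.85 °C)/0.06219 = 438 W

Q = 438 W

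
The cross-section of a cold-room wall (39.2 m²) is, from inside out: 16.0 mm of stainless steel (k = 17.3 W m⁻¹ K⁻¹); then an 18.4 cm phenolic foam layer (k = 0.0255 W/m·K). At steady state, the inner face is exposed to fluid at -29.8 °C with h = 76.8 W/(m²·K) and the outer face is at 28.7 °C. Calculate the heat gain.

Treat each layer as a resistance in series:
  R_conv,in = 1/(hA) = 1/(76.8·39.2) = 3.322×10^-4 K/W
  R_stainless steel = L/(kA) = 0.0160/(17.3·39.2) = 2.359×10^-5 K/W
  R_phenolic foam = L/(kA) = 0.184/(0.0255·39.2) = 0.1841 K/W
ΣR = 3.322×10^-4 + 2.359×10^-5 + 0.1841 = 0.1845 K/W
Q = ΔT/ΣR = (-29.8 °C − 28.7 °C)/0.1845 = -317 W
(Negative Q ⇒ heat flows inward; heat gain = 317 W.)

Q = 317 W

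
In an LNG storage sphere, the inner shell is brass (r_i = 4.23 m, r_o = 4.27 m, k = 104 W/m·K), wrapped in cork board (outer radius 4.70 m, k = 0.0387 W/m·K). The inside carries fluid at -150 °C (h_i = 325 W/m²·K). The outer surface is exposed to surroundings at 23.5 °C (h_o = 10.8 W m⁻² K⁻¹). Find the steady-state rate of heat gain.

Series thermal resistances, inner to outer:
  R_conv,in = 1/(4πr²h) = 1/(4π·4.23²·325) = 1.368×10^-5 K/W
  R_brass = (1/4.23 − 1/4.27)/(4πk) = 0.002215/(4π·104) = 1.695×10^-6 K/W
  R_cork board = (1/4.27 − 1/4.70)/(4πk) = 0.02143/(4π·0.0387) = 0.04406 K/W
  R_conv,out = 1/(4πr²h) = 1/(4π·4.70²·10.8) = 3.336×10^-4 K/W
ΣR = 1.368×10^-5 + 1.695×10^-6 + 0.04406 + 3.336×10^-4 = 0.04441 K/W
Q = ΔT/ΣR = (-150 °C − 23.5 °C)/0.04441 = -3910 W
(Negative Q ⇒ heat flows inward; heat gain = 3910 W.)

Q = 3910 W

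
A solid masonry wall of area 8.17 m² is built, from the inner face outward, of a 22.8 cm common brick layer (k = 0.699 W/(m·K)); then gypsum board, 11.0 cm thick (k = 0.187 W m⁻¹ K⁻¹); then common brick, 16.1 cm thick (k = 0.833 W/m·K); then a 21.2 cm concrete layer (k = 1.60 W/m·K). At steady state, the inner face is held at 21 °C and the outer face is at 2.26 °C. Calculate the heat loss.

Resistance network (inner→outer):
  R_common brick = L/(kA) = 0.228/(0.699·8.17) = 0.03992 K/W
  R_gypsum board = L/(kA) = 0.110/(0.187·8.17) = 0.07200 K/W
  R_common brick = L/(kA) = 0.161/(0.833·8.17) = 0.02366 K/W
  R_concrete = L/(kA) = 0.212/(1.60·8.17) = 0.01622 K/W
ΣR = 0.03992 + 0.07200 + 0.02366 + 0.01622 = 0.1518 K/W
Q = ΔT/ΣR = (21 °C − 2.26 °C)/0.1518 = 123 W

Q = 123 W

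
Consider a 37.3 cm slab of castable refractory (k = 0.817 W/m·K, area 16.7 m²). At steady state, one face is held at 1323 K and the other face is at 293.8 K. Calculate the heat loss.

Q = 37600 W

Q = kA·ΔT/L = 0.817 × 16.7 × |1323 K − 293.8 K| / 0.373 = 37600 W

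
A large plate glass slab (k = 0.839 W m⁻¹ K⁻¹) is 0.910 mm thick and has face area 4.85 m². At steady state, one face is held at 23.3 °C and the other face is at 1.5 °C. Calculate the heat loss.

Q = kA·ΔT/L = 0.839 × 4.85 × |23.3 °C − 1.5 °C| / 9.10×10^-4 = 97500 W

Q = 97.5 kW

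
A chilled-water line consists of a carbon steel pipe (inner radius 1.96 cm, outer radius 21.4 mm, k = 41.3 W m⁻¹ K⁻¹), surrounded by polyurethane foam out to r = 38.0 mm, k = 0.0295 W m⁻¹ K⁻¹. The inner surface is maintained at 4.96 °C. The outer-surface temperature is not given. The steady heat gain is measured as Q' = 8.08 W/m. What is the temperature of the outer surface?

Series resistances:
  R'_carbon steel = ln(0.0214/0.0196)/(2πk) = 0.08786/(2π·41.3) = 3.386×10^-4 m·K/W
  R'_polyurethane foam = ln(0.0380/0.0214)/(2πk) = 0.5742/(2π·0.0295) = 3.098 m·K/W
ΣR = 3.098 m·K/W
ΔT = Q'·ΣR = 8.08 × 3.098 = 25.03 K
Heat flows inward, so T_out = T_in + ΔT = 4.96 + 25.03 = 30.0 °C

T_out = 30.0 °C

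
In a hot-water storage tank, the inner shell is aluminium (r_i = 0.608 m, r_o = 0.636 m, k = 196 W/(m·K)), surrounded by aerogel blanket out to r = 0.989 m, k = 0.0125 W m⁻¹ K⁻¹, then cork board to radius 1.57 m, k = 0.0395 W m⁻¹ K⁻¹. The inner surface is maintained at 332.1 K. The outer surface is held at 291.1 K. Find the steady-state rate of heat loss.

Q = 9.48 W

Resistance network (inner→outer):
  R_aluminium = (1/0.608 − 1/0.636)/(4πk) = 0.07241/(4π·196) = 2.940×10^-5 K/W
  R_aerogel blanket = (1/0.636 − 1/0.989)/(4πk) = 0.5612/(4π·0.0125) = 3.573 K/W
  R_cork board = (1/0.989 − 1/1.57)/(4πk) = 0.3742/(4π·0.0395) = 0.7538 K/W
ΣR = 2.940×10^-5 + 3.573 + 0.7538 = 4.327 K/W
Q = ΔT/ΣR = (332.1 K − 291.1 K)/4.327 = 9.48 W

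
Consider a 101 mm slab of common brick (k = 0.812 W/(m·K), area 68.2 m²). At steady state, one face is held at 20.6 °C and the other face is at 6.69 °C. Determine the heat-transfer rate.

Q = kA·ΔT/L = 0.812 × 68.2 × |20.6 °C − 6.69 °C| / 0.101 = 7630 W

Q = 7.63 kW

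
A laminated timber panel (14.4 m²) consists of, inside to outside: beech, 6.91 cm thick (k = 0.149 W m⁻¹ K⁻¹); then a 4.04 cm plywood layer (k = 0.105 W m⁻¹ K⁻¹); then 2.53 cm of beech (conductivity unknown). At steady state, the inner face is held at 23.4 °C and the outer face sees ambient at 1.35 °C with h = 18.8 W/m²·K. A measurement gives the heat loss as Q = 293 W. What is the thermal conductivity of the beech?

k = 0.139 W/m·K

ΣR = ΔT/Q = |23.4 − 1.35|/293 = 0.07526 K/W
Known resistances:
  R_beech = L/(kA) = 0.0691/(0.149·14.4) = 0.03221 K/W
  R_plywood = L/(kA) = 0.0404/(0.105·14.4) = 0.02672 K/W
  R_conv,out = 1/(hA) = 1/(18.8·14.4) = 0.003694 K/W
R_beech = ΣR − ΣR_known = 0.07526 − 0.06262 = 0.01264 K/W
L/(kA) = 0.01264 ⇒ k = 0.0253/(0.01264·14.4) = 0.139 W/m·K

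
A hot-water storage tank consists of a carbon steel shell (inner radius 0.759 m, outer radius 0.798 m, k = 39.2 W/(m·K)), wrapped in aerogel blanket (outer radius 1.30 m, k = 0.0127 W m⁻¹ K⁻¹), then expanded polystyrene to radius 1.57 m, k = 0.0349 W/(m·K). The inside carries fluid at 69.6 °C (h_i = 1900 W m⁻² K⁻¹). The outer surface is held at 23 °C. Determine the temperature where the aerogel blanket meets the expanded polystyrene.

T = 27.2 °C

Resistance network (inner→outer):
  R_conv,in = 1/(4πr²h) = 1/(4π·0.759²·1900) = 7.270×10^-5 K/W
  R_carbon steel = (1/0.759 − 1/0.798)/(4πk) = 0.06439/(4π·39.2) = 1.307×10^-4 K/W
  R_aerogel blanket = (1/0.798 − 1/1.30)/(4πk) = 0.4839/(4π·0.0127) = 3.032 K/W
  R_expanded polystyrene = (1/1.30 − 1/1.57)/(4πk) = 0.1323/(4π·0.0349) = 0.3016 K/W
ΣR = 7.270×10^-5 + 1.307×10^-4 + 3.032 + 0.3016 = 3.334 K/W
Q = ΔT/ΣR = (69.6 °C − 23 °C)/3.334 = 13.98 W
From the inner boundary to the aerogel blanket/expanded polystyrene interface, ΣR_partial = 3.032 K/W.
T_interface = T_in − Q·ΣR_partial = 69.6 °C − (13.98)(3.032) = 27.2 °C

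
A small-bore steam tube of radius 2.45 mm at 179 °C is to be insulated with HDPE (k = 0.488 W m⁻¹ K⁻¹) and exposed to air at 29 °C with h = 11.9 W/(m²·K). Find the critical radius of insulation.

r_cr = 4.10 cm

For a cylinder, r_cr = k_ins/h = 0.488/11.9 = 0.0410 m = 4.10 cm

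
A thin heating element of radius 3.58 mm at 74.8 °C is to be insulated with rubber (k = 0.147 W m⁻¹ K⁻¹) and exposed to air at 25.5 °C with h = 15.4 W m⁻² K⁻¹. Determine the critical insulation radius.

For a cylinder, r_cr = k_ins/h = 0.147/15.4 = 0.00955 m = 0.955 cm

r_cr = 0.955 cm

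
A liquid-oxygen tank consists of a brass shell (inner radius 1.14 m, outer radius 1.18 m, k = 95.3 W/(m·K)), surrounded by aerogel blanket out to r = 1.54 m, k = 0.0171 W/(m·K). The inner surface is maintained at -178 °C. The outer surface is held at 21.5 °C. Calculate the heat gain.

Resistance network (inner→outer):
  R_brass = (1/1.14 − 1/1.18)/(4πk) = 0.02974/(4π·95.3) = 2.483×10^-5 K/W
  R_aerogel blanket = (1/1.18 − 1/1.54)/(4πk) = 0.1981/(4π·0.0171) = 0.9219 K/W
ΣR = 2.483×10^-5 + 0.9219 = 0.9219 K/W
Q = ΔT/ΣR = (-178 °C − 21.5 °C)/0.9219 = -216 W
(Negative Q ⇒ heat flows inward; heat gain = 216 W.)

Q = 216 W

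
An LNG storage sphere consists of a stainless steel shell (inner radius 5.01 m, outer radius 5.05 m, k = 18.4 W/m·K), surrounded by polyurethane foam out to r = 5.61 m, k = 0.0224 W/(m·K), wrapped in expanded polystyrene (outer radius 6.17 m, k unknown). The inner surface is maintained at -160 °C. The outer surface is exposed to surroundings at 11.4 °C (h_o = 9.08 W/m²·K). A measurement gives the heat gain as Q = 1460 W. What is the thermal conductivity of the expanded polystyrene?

k = 0.0274 W/m·K

ΣR = ΔT/Q = |-160 − 11.4|/1460 = 0.1174 K/W
Known resistances:
  R_stainless steel = (1/5.01 − 1/5.05)/(4πk) = 0.001581/(4π·18.4) = 6.838×10^-6 K/W
  R_polyurethane foam = (1/5.05 − 1/5.61)/(4πk) = 0.01977/(4π·0.0224) = 0.07022 K/W
  R_conv,out = 1/(4πr²h) = 1/(4π·6.17²·9.08) = 2.302×10^-4 K/W
R_expanded polystyrene = ΣR − ΣR_known = 0.1174 − 0.07046 = 0.04694 K/W
(1/r₁−1/r₂)/(4πk) = 0.04694 ⇒ k = 0.01618/(4π·0.04694) = 0.0274 W/m·K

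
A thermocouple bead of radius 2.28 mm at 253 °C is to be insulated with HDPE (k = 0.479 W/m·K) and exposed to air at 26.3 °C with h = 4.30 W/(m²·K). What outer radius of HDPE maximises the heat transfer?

For a sphere, r_cr = 2k_ins/h = 2·0.479/4.30 = 0.223 m = 22.3 cm

r_cr = 22.3 cm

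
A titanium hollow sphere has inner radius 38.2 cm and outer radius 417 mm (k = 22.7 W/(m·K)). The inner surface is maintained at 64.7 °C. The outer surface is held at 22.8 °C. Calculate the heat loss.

Q = 4πk·ΔT/(1/r₁ − 1/r₂) = 4π × 22.7 × 41.9 / (1/0.382 − 1/0.417) = 54400 W

Q = 54400 W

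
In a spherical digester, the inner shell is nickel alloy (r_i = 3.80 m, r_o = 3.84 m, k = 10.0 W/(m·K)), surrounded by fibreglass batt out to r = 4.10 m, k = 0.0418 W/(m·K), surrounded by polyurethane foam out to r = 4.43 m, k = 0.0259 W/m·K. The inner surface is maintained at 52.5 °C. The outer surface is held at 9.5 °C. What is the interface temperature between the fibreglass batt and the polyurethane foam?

Treat each layer as a resistance in series:
  R_nickel alloy = (1/3.80 − 1/3.84)/(4πk) = 0.002741/(4π·10.0) = 2.181×10^-5 K/W
  R_fibreglass batt = (1/3.84 − 1/4.10)/(4πk) = 0.01651/(4π·0.0418) = 0.03144 K/W
  R_polyurethane foam = (1/4.10 − 1/4.43)/(4πk) = 0.01817/(4π·0.0259) = 0.05582 K/W
ΣR = 2.181×10^-5 + 0.03144 + 0.05582 = 0.08728 K/W
Q = ΔT/ΣR = (52.5 °C − 9.5 °C)/0.08728 = 492.7 W
From the inner boundary to the fibreglass batt/polyurethane foam interface, ΣR_partial = 0.03146 K/W.
T_interface = T_in − Q·ΣR_partial = 52.5 °C − (492.7)(0.03146) = 37.0 °C

T = 37.0 °C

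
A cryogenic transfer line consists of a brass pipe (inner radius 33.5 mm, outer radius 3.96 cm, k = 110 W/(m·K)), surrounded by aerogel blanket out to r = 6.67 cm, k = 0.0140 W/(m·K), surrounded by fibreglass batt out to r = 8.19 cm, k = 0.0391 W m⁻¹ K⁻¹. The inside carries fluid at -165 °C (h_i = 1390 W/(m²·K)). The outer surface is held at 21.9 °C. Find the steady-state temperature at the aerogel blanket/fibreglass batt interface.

T = -1.2 °C

Treat each layer as a resistance in series:
  R'_conv,in = 1/(2πr h) = 1/(2π·0.0335·1390) = 0.003418 m·K/W
  R'_brass = ln(0.0396/0.0335)/(2πk) = 0.1673/(2π·110) = 2.420×10^-4 m·K/W
  R'_aerogel blanket = ln(0.0667/0.0396)/(2πk) = 0.5214/(2π·0.0140) = 5.927 m·K/W
  R'_fibreglass batt = ln(0.0819/0.0667)/(2πk) = 0.2053/(2π·0.0391) = 0.8356 m·K/W
ΣR = 0.003418 + 2.420×10^-4 + 5.927 + 0.8356 = 6.766 m·K/W
Q' = ΔT/ΣR = (-165 °C − 21.9 °C)/6.766 = -27.62 W/m
From the inner boundary to the aerogel blanket/fibreglass batt interface, ΣR_partial = 5.931 m·K/W.
T_interface = T_in − Q'·ΣR_partial = -165 °C − (-27.62)(5.931) = -1.2 °C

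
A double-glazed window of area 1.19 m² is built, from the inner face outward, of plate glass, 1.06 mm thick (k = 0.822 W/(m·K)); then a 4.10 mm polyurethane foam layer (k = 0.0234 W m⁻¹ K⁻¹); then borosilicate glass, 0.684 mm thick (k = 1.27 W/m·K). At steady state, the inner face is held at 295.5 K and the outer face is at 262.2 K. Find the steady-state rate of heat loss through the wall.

Series thermal resistances, inner to outer:
  R_plate glass = L/(kA) = 0.00106/(0.822·1.19) = 0.001084 K/W
  R_polyurethane foam = L/(kA) = 0.00410/(0.0234·1.19) = 0.1472 K/W
  R_borosilicate glass = L/(kA) = 6.84×10^-4/(1.27·1.19) = 4.526×10^-4 K/W
ΣR = 0.001084 + 0.1472 + 4.526×10^-4 = 0.1487 K/W
Q = ΔT/ΣR = (295.5 K − 262.2 K)/0.1487 = 224 W

Q = 224 W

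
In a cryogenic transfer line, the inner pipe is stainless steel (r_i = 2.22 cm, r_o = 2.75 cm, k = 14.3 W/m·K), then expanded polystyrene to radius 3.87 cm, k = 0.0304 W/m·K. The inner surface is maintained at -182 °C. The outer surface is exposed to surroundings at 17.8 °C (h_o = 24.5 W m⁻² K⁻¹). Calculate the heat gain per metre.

Treat each layer as a resistance in series:
  R'_stainless steel = ln(0.0275/0.0222)/(2πk) = 0.2141/(2π·14.3) = 0.002383 m·K/W
  R'_expanded polystyrene = ln(0.0387/0.0275)/(2πk) = 0.3417/(2π·0.0304) = 1.789 m·K/W
  R'_conv,out = 1/(2πr h) = 1/(2π·0.0387·24.5) = 0.1679 m·K/W
ΣR = 0.002383 + 1.789 + 0.1679 = 1.959 m·K/W
Q' = ΔT/ΣR = (-182 °C − 17.8 °C)/1.959 = -102 W/m
(Negative Q' ⇒ heat flows inward; heat gain = 102 W/m.)

Q' = 102 W/m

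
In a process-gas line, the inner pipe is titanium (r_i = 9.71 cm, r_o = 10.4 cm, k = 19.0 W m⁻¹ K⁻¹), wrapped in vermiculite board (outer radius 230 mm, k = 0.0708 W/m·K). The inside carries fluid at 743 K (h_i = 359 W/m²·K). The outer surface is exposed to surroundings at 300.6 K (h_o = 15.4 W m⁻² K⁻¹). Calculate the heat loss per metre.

Series thermal resistances, inner to outer:
  R'_conv,in = 1/(2πr h) = 1/(2π·0.0971·359) = 0.004566 m·K/W
  R'_titanium = ln(0.104/0.0971)/(2πk) = 0.06865/(2π·19.0) = 5.750×10^-4 m·K/W
  R'_vermiculite board = ln(0.230/0.104)/(2πk) = 0.7937/(2π·0.0708) = 1.784 m·K/W
  R'_conv,out = 1/(2πr h) = 1/(2π·0.230·15.4) = 0.04493 m·K/W
ΣR = 0.004566 + 5.750×10^-4 + 1.784 + 0.04493 = 1.834 m·K/W
Q' = ΔT/ΣR = (743 K − 300.6 K)/1.834 = 241 W/m

Q' = 241 W/m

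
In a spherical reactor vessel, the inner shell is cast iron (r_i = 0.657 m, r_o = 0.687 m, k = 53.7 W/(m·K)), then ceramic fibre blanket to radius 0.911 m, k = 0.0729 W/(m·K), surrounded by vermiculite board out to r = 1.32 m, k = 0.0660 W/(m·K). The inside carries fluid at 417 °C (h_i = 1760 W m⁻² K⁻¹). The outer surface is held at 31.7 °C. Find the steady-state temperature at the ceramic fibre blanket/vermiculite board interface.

T = 229 °C

Resistance network (inner→outer):
  R_conv,in = 1/(4πr²h) = 1/(4π·0.657²·1760) = 1.047×10^-4 K/W
  R_cast iron = (1/0.657 − 1/0.687)/(4πk) = 0.06647/(4π·53.7) = 9.850×10^-5 K/W
  R_ceramic fibre blanket = (1/0.687 − 1/0.911)/(4πk) = 0.3579/(4π·0.0729) = 0.3907 K/W
  R_vermiculite board = (1/0.911 − 1/1.32)/(4πk) = 0.3401/(4π·0.0660) = 0.4101 K/W
ΣR = 1.047×10^-4 + 9.850×10^-5 + 0.3907 + 0.4101 = 0.8010 K/W
Q = ΔT/ΣR = (417 °C − 31.7 °C)/0.8010 = 481.0 W
From the inner boundary to the ceramic fibre blanket/vermiculite board interface, ΣR_partial = 0.3909 K/W.
T_interface = T_in − Q·ΣR_partial = 417 °C − (481.0)(0.3909) = 229 °C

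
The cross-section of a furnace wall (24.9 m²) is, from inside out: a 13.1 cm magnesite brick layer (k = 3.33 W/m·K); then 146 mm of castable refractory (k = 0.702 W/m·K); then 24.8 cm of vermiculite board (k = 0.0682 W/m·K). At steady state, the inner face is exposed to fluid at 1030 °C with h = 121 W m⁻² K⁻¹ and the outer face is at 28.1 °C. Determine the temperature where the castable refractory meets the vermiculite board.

Resistance network (inner→outer):
  R_conv,in = 1/(hA) = 1/(121·24.9) = 3.319×10^-4 K/W
  R_magnesite brick = L/(kA) = 0.131/(3.33·24.9) = 0.001580 K/W
  R_castable refractory = L/(kA) = 0.146/(0.702·24.9) = 0.008352 K/W
  R_vermiculite board = L/(kA) = 0.248/(0.0682·24.9) = 0.1460 K/W
ΣR = 3.319×10^-4 + 0.001580 + 0.008352 + 0.1460 = 0.1563 K/W
Q = ΔT/ΣR = (1030 °C − 28.1 °C)/0.1563 = 6410 W
From the inner boundary to the castable refractory/vermiculite board interface, ΣR_partial = 0.01026 K/W.
T_interface = T_in − Q·ΣR_partial = 1030 °C − (6410)(0.01026) = 964 °C

T = 964 °C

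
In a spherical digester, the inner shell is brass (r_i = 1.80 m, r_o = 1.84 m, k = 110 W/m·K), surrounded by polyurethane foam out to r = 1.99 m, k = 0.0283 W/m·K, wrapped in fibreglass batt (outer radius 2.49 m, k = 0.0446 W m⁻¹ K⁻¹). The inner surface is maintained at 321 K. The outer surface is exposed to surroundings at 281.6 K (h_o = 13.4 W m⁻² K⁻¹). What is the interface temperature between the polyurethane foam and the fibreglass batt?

T = 305.7 K

Resistance network (inner→outer):
  R_brass = (1/1.80 − 1/1.84)/(4πk) = 0.01208/(4π·110) = 8.737×10^-6 K/W
  R_polyurethane foam = (1/1.84 − 1/1.99)/(4πk) = 0.04097/(4π·0.0283) = 0.1152 K/W
  R_fibreglass batt = (1/1.99 − 1/2.49)/(4πk) = 0.1009/(4π·0.0446) = 0.1800 K/W
  R_conv,out = 1/(4πr²h) = 1/(4π·2.49²·13.4) = 9.578×10^-4 K/W
ΣR = 8.737×10^-6 + 0.1152 + 0.1800 + 9.578×10^-4 = 0.2962 K/W
Q = ΔT/ΣR = (321 K − 281.6 K)/0.2962 = 133.0 W
From the inner boundary to the polyurethane foam/fibreglass batt interface, ΣR_partial = 0.1152 K/W.
T_interface = T_in − Q·ΣR_partial = 321 K − (133.0)(0.1152) = 305.7 K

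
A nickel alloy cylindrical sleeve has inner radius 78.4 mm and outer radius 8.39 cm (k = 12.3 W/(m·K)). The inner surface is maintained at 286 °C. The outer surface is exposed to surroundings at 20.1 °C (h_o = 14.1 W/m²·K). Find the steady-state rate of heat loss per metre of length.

Q' = 1960 W/m

Series thermal resistances, inner to outer:
  R'_nickel alloy = ln(0.0839/0.0784)/(2πk) = 0.06780/(2π·12.3) = 8.773×10^-4 m·K/W
  R'_conv,out = 1/(2πr h) = 1/(2π·0.0839·14.1) = 0.1345 m·K/W
ΣR = 8.773×10^-4 + 0.1345 = 0.1354 m·K/W
Q' = ΔT/ΣR = (286 °C − 20.1 °C)/0.1354 = 1960 W/m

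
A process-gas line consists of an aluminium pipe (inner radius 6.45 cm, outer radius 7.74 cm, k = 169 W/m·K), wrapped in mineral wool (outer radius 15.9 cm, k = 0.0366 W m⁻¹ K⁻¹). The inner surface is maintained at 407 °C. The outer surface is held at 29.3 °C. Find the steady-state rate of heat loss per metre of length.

Q' = 121 W/m

Treat each layer as a resistance in series:
  R'_aluminium = ln(0.0774/0.0645)/(2πk) = 0.1823/(2π·169) = 1.717×10^-4 m·K/W
  R'_mineral wool = ln(0.159/0.0774)/(2πk) = 0.7199/(2π·0.0366) = 3.131 m·K/W
ΣR = 1.717×10^-4 + 3.131 = 3.131 m·K/W
Q' = ΔT/ΣR = (407 °C − 29.3 °C)/3.131 = 121 W/m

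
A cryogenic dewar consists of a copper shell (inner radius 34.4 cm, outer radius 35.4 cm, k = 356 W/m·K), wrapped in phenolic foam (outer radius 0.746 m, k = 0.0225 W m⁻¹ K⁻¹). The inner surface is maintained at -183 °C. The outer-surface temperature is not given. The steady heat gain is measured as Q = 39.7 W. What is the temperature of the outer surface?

Sum the resistances:
  R_copper = (1/0.344 − 1/0.354)/(4πk) = 0.08212/(4π·356) = 1.836×10^-5 K/W
  R_phenolic foam = (1/0.354 − 1/0.746)/(4πk) = 1.484/(4π·0.0225) = 5.250 K/W
ΣR = 5.250 K/W
ΔT = Q·ΣR = 39.7 × 5.250 = 208.4 K
Heat flows inward, so T_out = T_in + ΔT = -183 + 208.4 = 25.4 °C

T_out = 25.4 °C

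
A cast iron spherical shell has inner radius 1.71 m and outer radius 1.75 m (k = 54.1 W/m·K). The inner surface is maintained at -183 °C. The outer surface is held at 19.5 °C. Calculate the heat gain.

Q = 10300 kW

Q = 4πk·ΔT/(1/r₁ − 1/r₂) = 4π × 54.1 × 202.5 / (1/1.71 − 1/1.75) = 1.03×10^7 W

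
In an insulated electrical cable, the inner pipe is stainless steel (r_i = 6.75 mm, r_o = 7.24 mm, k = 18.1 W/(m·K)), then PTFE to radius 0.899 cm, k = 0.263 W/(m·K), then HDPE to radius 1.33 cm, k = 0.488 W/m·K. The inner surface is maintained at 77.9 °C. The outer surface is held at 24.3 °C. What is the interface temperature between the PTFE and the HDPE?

Treat each layer as a resistance in series:
  R'_stainless steel = ln(0.00724/0.00675)/(2πk) = 0.07008/(2π·18.1) = 6.162×10^-4 m·K/W
  R'_PTFE = ln(0.00899/0.00724)/(2πk) = 0.2165/(2π·0.263) = 0.1310 m·K/W
  R'_HDPE = ln(0.0133/0.00899)/(2πk) = 0.3917/(2π·0.488) = 0.1277 m·K/W
ΣR = 6.162×10^-4 + 0.1310 + 0.1277 = 0.2593 m·K/W
Q' = ΔT/ΣR = (77.9 °C − 24.3 °C)/0.2593 = 206.7 W/m
From the inner boundary to the PTFE/HDPE interface, ΣR_partial = 0.1316 m·K/W.
T_interface = T_in − Q'·ΣR_partial = 77.9 °C − (206.7)(0.1316) = 50.7 °C

T = 50.7 °C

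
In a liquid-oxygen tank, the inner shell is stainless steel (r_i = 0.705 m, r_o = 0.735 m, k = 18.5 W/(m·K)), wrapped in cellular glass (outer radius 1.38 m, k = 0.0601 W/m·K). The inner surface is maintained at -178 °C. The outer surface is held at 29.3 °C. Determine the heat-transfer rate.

Q = 246 W

Series thermal resistances, inner to outer:
  R_stainless steel = (1/0.705 − 1/0.735)/(4πk) = 0.05790/(4π·18.5) = 2.490×10^-4 K/W
  R_cellular glass = (1/0.735 − 1/1.38)/(4πk) = 0.6359/(4π·0.0601) = 0.8420 K/W
ΣR = 2.490×10^-4 + 0.8420 = 0.8422 K/W
Q = ΔT/ΣR = (-178 °C − 29.3 °C)/0.8422 = -246 W
(Negative Q ⇒ heat flows inward; heat gain = 246 W.)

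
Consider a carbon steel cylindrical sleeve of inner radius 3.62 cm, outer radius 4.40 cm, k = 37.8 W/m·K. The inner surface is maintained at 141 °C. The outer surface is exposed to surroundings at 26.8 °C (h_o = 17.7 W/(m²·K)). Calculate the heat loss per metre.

Series thermal resistances, inner to outer:
  R'_carbon steel = ln(0.0440/0.0362)/(2πk) = 0.1951/(2π·37.8) = 8.216×10^-4 m·K/W
  R'_conv,out = 1/(2πr h) = 1/(2π·0.0440·17.7) = 0.2044 m·K/W
ΣR = 8.216×10^-4 + 0.2044 = 0.2052 m·K/W
Q' = ΔT/ΣR = (141 °C − 26.8 °C)/0.2052 = 557 W/m

Q' = 557 W/m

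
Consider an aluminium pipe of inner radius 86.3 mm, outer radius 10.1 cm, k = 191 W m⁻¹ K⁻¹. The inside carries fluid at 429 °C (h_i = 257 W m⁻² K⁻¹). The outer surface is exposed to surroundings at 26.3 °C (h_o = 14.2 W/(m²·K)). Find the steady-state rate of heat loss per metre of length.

Q' = 3.40 kW/m

Resistance network (inner→outer):
  R'_conv,in = 1/(2πr h) = 1/(2π·0.0863·257) = 0.007176 m·K/W
  R'_aluminium = ln(0.101/0.0863)/(2πk) = 0.1573/(2π·191) = 1.311×10^-4 m·K/W
  R'_conv,out = 1/(2πr h) = 1/(2π·0.101·14.2) = 0.1110 m·K/W
ΣR = 0.007176 + 1.311×10^-4 + 0.1110 = 0.1183 m·K/W
Q' = ΔT/ΣR = (429 °C − 26.3 °C)/0.1183 = 3400 W/m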